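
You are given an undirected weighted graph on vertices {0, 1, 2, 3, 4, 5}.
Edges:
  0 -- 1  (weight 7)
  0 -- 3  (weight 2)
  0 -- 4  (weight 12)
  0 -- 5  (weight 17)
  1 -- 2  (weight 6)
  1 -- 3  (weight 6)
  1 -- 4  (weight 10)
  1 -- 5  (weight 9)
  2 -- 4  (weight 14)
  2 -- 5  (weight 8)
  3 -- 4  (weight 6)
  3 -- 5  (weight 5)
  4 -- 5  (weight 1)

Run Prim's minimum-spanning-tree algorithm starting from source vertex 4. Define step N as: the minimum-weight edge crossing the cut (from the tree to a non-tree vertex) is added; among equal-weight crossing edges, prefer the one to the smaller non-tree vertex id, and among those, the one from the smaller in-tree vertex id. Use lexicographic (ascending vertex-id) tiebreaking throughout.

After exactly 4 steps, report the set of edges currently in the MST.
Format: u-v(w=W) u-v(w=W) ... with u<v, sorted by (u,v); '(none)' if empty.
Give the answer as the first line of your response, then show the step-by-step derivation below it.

0-3(w=2) 1-3(w=6) 3-5(w=5) 4-5(w=1)

step 1: add edge 4-5 (w=1); MST = {4-5(w=1)}
step 2: add edge 3-5 (w=5); MST = {3-5(w=5) 4-5(w=1)}
step 3: add edge 0-3 (w=2); MST = {0-3(w=2) 3-5(w=5) 4-5(w=1)}
step 4: add edge 1-3 (w=6); MST = {0-3(w=2) 1-3(w=6) 3-5(w=5) 4-5(w=1)}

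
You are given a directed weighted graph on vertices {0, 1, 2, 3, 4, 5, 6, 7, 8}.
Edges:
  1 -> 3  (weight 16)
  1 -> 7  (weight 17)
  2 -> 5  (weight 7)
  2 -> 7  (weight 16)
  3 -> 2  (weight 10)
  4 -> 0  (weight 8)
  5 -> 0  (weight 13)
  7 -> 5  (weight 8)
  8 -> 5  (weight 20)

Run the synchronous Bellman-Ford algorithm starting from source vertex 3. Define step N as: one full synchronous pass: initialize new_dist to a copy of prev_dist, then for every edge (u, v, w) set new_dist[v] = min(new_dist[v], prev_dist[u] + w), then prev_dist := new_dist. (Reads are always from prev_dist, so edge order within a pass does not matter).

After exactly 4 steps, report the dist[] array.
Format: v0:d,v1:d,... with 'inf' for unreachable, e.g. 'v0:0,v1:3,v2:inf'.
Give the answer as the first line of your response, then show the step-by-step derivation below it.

v0:30,v1:inf,v2:10,v3:0,v4:inf,v5:17,v6:inf,v7:26,v8:inf

step 1: dist = v0:inf,v1:inf,v2:10,v3:0,v4:inf,v5:inf,v6:inf,v7:inf,v8:inf
step 2: dist = v0:inf,v1:inf,v2:10,v3:0,v4:inf,v5:17,v6:inf,v7:26,v8:inf
step 3: dist = v0:30,v1:inf,v2:10,v3:0,v4:inf,v5:17,v6:inf,v7:26,v8:inf
step 4: dist = v0:30,v1:inf,v2:10,v3:0,v4:inf,v5:17,v6:inf,v7:26,v8:inf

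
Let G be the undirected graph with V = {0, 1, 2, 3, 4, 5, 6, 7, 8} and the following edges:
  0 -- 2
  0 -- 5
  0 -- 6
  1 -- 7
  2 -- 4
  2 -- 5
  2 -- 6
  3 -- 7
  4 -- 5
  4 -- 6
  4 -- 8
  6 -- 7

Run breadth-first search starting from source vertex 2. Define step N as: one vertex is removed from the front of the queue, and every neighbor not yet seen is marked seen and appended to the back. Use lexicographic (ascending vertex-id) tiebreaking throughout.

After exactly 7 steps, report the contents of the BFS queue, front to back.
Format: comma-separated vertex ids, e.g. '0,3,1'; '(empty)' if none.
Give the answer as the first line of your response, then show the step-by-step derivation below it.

1,3

step 1: dequeue 2; queue=[0,4,5,6]; order=2
step 2: dequeue 0; queue=[4,5,6]; order=2,0
step 3: dequeue 4; queue=[5,6,8]; order=2,0,4
step 4: dequeue 5; queue=[6,8]; order=2,0,4,5
step 5: dequeue 6; queue=[8,7]; order=2,0,4,5,6
step 6: dequeue 8; queue=[7]; order=2,0,4,5,6,8
step 7: dequeue 7; queue=[1,3]; order=2,0,4,5,6,8,7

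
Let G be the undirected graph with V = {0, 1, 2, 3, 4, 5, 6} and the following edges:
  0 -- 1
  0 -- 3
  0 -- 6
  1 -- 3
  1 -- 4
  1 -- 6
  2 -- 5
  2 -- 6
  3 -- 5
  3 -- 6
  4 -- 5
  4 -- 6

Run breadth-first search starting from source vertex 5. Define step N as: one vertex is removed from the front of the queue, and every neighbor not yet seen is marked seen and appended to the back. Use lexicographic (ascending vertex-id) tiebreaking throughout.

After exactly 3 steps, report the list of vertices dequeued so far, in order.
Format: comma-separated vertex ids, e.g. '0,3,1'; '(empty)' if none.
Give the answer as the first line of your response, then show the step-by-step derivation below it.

5,2,3

step 1: dequeue 5; queue=[2,3,4]; order=5
step 2: dequeue 2; queue=[3,4,6]; order=5,2
step 3: dequeue 3; queue=[4,6,0,1]; order=5,2,3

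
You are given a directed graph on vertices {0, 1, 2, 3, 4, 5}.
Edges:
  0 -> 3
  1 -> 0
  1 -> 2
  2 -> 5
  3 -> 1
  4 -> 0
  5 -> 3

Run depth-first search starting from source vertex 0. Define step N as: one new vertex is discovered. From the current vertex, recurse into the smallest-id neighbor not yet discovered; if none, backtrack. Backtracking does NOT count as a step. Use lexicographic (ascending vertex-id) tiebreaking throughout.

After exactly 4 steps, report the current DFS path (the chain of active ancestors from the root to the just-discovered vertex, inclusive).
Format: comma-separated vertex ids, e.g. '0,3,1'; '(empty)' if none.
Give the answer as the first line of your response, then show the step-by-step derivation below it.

0,3,1,2

step 1: discover 0; path=0; order=0
step 2: discover 3; path=0>3; order=0,3
step 3: discover 1; path=0>3>1; order=0,3,1
step 4: discover 2; path=0>3>1>2; order=0,3,1,2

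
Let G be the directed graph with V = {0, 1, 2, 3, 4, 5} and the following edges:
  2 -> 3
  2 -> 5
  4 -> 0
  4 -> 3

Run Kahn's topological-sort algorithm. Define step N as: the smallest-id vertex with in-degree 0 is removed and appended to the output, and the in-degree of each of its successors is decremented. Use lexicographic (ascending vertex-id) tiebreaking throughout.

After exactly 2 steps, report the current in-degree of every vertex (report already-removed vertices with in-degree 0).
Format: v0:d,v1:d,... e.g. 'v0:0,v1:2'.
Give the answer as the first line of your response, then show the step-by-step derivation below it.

v0:1,v1:0,v2:0,v3:1,v4:0,v5:0

step 1: output 1; order=[1]; indeg=(1,0,0,2,0,1)
step 2: output 2; order=[1,2]; indeg=(1,0,0,1,0,0)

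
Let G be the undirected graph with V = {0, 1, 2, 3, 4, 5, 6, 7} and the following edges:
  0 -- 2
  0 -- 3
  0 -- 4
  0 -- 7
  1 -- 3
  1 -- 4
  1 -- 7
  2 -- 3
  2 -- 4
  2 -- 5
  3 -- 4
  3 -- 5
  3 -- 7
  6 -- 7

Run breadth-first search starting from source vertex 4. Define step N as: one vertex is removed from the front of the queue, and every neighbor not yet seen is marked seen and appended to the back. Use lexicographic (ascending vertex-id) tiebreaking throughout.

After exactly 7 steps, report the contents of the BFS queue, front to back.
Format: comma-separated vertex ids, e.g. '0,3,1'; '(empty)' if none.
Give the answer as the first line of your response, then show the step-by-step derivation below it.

6

step 1: dequeue 4; queue=[0,1,2,3]; order=4
step 2: dequeue 0; queue=[1,2,3,7]; order=4,0
step 3: dequeue 1; queue=[2,3,7]; order=4,0,1
step 4: dequeue 2; queue=[3,7,5]; order=4,0,1,2
step 5: dequeue 3; queue=[7,5]; order=4,0,1,2,3
step 6: dequeue 7; queue=[5,6]; order=4,0,1,2,3,7
step 7: dequeue 5; queue=[6]; order=4,0,1,2,3,7,5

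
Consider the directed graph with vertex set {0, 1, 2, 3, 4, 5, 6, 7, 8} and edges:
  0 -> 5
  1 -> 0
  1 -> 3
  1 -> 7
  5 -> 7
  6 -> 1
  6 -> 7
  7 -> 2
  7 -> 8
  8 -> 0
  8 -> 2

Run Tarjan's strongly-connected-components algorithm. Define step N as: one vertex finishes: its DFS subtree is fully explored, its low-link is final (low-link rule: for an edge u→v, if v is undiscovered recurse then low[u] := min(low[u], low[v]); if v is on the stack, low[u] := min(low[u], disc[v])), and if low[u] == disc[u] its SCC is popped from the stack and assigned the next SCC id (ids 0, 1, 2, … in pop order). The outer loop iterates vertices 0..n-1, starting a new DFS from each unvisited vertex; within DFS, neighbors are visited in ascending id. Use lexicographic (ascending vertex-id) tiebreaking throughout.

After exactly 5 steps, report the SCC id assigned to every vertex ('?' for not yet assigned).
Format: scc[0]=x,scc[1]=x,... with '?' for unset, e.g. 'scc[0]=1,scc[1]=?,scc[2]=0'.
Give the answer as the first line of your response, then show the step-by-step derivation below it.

scc[0]=1,scc[1]=?,scc[2]=0,scc[3]=?,scc[4]=?,scc[5]=1,scc[6]=?,scc[7]=1,scc[8]=1

step 1: low=(low[0]=0,low[1]=?,low[2]=3,low[3]=?,low[4]=?,low[5]=1,low[6]=?,low[7]=2,low[8]=?); scc=(scc[0]=?,scc[1]=?,scc[2]=0,scc[3]=?,scc[4]=?,scc[5]=?,scc[6]=?,scc[7]=?,scc[8]=?)
step 2: low=(low[0]=0,low[1]=?,low[2]=3,low[3]=?,low[4]=?,low[5]=1,low[6]=?,low[7]=2,low[8]=0); scc=(scc[0]=?,scc[1]=?,scc[2]=0,scc[3]=?,scc[4]=?,scc[5]=?,scc[6]=?,scc[7]=?,scc[8]=?)
step 3: low=(low[0]=0,low[1]=?,low[2]=3,low[3]=?,low[4]=?,low[5]=1,low[6]=?,low[7]=0,low[8]=0); scc=(scc[0]=?,scc[1]=?,scc[2]=0,scc[3]=?,scc[4]=?,scc[5]=?,scc[6]=?,scc[7]=?,scc[8]=?)
step 4: low=(low[0]=0,low[1]=?,low[2]=3,low[3]=?,low[4]=?,low[5]=0,low[6]=?,low[7]=0,low[8]=0); scc=(scc[0]=?,scc[1]=?,scc[2]=0,scc[3]=?,scc[4]=?,scc[5]=?,scc[6]=?,scc[7]=?,scc[8]=?)
step 5: low=(low[0]=0,low[1]=?,low[2]=3,low[3]=?,low[4]=?,low[5]=0,low[6]=?,low[7]=0,low[8]=0); scc=(scc[0]=1,scc[1]=?,scc[2]=0,scc[3]=?,scc[4]=?,scc[5]=1,scc[6]=?,scc[7]=1,scc[8]=1)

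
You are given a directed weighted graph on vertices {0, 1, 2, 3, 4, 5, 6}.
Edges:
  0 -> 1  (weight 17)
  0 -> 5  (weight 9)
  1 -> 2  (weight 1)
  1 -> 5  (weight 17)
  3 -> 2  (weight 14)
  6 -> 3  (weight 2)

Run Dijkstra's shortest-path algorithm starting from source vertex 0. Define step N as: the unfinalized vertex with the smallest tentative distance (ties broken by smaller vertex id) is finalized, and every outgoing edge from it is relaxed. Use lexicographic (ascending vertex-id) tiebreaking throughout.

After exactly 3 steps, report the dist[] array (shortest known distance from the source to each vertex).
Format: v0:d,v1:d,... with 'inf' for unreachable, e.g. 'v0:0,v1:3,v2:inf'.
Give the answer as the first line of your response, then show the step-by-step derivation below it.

v0:0,v1:17,v2:18,v3:inf,v4:inf,v5:9,v6:inf

step 1: dist = v0:0,v1:17,v2:inf,v3:inf,v4:inf,v5:9,v6:inf
step 2: dist = v0:0,v1:17,v2:inf,v3:inf,v4:inf,v5:9,v6:inf
step 3: dist = v0:0,v1:17,v2:18,v3:inf,v4:inf,v5:9,v6:inf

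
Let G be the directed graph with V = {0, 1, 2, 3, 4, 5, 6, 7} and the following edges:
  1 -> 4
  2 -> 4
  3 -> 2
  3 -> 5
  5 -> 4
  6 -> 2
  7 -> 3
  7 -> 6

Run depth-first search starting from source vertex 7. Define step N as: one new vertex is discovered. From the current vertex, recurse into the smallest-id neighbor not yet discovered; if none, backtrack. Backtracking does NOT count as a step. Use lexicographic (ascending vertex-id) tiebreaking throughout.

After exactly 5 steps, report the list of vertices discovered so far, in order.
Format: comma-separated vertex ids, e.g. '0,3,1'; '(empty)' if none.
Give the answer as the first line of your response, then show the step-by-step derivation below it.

7,3,2,4,5

step 1: discover 7; path=7; order=7
step 2: discover 3; path=7>3; order=7,3
step 3: discover 2; path=7>3>2; order=7,3,2
step 4: discover 4; path=7>3>2>4; order=7,3,2,4
step 5: discover 5; path=7>3>5; order=7,3,2,4,5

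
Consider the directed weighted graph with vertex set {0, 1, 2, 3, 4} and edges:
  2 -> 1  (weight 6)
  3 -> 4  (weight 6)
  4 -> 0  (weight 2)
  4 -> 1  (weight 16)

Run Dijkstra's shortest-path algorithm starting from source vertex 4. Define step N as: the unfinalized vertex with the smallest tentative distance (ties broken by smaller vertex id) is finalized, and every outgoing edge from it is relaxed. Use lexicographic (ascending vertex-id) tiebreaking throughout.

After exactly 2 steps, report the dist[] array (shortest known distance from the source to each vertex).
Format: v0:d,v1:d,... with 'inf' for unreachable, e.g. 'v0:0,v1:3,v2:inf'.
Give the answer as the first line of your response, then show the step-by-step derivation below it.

v0:2,v1:16,v2:inf,v3:inf,v4:0

step 1: dist = v0:2,v1:16,v2:inf,v3:inf,v4:0
step 2: dist = v0:2,v1:16,v2:inf,v3:inf,v4:0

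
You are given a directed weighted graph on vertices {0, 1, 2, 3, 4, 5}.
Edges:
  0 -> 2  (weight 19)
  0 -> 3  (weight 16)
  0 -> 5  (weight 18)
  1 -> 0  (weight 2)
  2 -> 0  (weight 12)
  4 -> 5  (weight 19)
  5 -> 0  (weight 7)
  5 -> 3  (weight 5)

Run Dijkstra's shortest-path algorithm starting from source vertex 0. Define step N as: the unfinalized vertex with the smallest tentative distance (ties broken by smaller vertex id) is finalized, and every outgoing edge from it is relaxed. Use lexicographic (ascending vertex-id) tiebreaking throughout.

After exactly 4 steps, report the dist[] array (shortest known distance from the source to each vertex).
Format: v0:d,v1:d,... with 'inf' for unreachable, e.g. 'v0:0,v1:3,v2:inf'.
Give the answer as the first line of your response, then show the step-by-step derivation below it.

v0:0,v1:inf,v2:19,v3:16,v4:inf,v5:18

step 1: dist = v0:0,v1:inf,v2:19,v3:16,v4:inf,v5:18
step 2: dist = v0:0,v1:inf,v2:19,v3:16,v4:inf,v5:18
step 3: dist = v0:0,v1:inf,v2:19,v3:16,v4:inf,v5:18
step 4: dist = v0:0,v1:inf,v2:19,v3:16,v4:inf,v5:18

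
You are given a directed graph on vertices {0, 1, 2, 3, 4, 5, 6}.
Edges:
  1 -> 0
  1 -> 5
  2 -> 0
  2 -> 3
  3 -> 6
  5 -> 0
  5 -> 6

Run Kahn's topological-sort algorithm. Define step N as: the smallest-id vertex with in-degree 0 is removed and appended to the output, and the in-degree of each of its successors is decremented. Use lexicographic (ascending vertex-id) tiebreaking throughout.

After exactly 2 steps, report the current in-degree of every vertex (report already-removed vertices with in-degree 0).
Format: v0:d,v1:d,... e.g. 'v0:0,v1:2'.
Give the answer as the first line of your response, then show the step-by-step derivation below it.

v0:1,v1:0,v2:0,v3:0,v4:0,v5:0,v6:2

step 1: output 1; order=[1]; indeg=(2,0,0,1,0,0,2)
step 2: output 2; order=[1,2]; indeg=(1,0,0,0,0,0,2)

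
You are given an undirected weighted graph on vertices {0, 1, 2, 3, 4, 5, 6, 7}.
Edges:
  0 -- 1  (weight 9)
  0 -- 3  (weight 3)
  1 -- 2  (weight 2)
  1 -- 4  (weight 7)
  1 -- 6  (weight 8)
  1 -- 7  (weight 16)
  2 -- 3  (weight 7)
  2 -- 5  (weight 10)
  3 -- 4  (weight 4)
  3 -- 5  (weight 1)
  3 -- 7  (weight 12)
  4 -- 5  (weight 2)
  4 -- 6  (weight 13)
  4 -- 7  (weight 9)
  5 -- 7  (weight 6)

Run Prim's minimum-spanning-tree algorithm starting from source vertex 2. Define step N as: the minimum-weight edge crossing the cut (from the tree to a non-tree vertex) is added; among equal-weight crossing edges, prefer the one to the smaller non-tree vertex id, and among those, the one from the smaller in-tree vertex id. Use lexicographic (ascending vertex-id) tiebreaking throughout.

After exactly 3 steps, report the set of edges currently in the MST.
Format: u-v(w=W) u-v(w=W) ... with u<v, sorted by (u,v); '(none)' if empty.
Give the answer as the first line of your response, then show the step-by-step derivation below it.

1-2(w=2) 2-3(w=7) 3-5(w=1)

step 1: add edge 1-2 (w=2); MST = {1-2(w=2)}
step 2: add edge 2-3 (w=7); MST = {1-2(w=2) 2-3(w=7)}
step 3: add edge 3-5 (w=1); MST = {1-2(w=2) 2-3(w=7) 3-5(w=1)}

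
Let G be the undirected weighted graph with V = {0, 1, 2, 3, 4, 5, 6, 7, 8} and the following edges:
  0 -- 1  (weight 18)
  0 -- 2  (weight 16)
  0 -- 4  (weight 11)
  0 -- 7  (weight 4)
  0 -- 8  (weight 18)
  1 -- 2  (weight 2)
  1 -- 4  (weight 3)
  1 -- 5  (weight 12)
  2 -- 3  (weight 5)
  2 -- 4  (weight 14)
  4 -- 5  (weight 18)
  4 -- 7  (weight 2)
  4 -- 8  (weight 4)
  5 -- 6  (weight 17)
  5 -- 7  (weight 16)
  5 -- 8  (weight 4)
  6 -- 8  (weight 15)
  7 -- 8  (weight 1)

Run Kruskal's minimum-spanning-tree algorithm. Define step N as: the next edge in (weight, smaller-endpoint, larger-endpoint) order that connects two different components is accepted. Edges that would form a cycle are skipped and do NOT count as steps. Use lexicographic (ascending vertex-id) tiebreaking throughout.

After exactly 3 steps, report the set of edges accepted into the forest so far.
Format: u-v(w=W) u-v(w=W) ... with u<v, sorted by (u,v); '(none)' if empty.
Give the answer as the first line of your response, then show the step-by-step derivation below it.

1-2(w=2) 4-7(w=2) 7-8(w=1)

step 1: add edge 7-8 (w=1); MST = {7-8(w=1)}
step 2: add edge 1-2 (w=2); MST = {1-2(w=2) 7-8(w=1)}
step 3: add edge 4-7 (w=2); MST = {1-2(w=2) 4-7(w=2) 7-8(w=1)}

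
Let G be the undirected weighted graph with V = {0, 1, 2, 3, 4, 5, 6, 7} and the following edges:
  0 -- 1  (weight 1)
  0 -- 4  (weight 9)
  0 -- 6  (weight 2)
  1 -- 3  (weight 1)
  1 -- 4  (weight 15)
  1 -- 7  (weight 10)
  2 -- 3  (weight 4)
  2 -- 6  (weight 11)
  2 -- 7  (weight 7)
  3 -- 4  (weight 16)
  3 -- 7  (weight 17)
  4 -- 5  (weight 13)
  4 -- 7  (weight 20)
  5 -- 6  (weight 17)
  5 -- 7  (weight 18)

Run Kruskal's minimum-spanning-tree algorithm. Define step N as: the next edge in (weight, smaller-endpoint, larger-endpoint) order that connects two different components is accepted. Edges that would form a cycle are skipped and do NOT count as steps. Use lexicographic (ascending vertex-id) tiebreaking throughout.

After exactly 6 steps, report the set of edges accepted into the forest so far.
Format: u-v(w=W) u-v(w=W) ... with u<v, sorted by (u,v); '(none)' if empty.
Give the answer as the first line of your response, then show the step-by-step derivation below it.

0-1(w=1) 0-4(w=9) 0-6(w=2) 1-3(w=1) 2-3(w=4) 2-7(w=7)

step 1: add edge 0-1 (w=1); MST = {0-1(w=1)}
step 2: add edge 1-3 (w=1); MST = {0-1(w=1) 1-3(w=1)}
step 3: add edge 0-6 (w=2); MST = {0-1(w=1) 0-6(w=2) 1-3(w=1)}
step 4: add edge 2-3 (w=4); MST = {0-1(w=1) 0-6(w=2) 1-3(w=1) 2-3(w=4)}
step 5: add edge 2-7 (w=7); MST = {0-1(w=1) 0-6(w=2) 1-3(w=1) 2-3(w=4) 2-7(w=7)}
step 6: add edge 0-4 (w=9); MST = {0-1(w=1) 0-4(w=9) 0-6(w=2) 1-3(w=1) 2-3(w=4) 2-7(w=7)}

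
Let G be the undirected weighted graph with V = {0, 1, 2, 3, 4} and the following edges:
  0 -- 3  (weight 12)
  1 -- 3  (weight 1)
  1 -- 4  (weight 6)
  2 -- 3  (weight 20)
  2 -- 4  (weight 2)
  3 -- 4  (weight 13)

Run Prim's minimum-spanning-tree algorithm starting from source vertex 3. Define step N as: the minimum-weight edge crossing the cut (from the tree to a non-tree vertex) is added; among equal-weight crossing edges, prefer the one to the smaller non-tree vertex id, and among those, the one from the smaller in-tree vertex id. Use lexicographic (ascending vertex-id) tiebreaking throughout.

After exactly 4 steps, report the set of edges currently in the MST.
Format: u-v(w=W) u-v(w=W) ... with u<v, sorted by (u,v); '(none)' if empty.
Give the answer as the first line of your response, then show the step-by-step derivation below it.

0-3(w=12) 1-3(w=1) 1-4(w=6) 2-4(w=2)

step 1: add edge 1-3 (w=1); MST = {1-3(w=1)}
step 2: add edge 1-4 (w=6); MST = {1-3(w=1) 1-4(w=6)}
step 3: add edge 2-4 (w=2); MST = {1-3(w=1) 1-4(w=6) 2-4(w=2)}
step 4: add edge 0-3 (w=12); MST = {0-3(w=12) 1-3(w=1) 1-4(w=6) 2-4(w=2)}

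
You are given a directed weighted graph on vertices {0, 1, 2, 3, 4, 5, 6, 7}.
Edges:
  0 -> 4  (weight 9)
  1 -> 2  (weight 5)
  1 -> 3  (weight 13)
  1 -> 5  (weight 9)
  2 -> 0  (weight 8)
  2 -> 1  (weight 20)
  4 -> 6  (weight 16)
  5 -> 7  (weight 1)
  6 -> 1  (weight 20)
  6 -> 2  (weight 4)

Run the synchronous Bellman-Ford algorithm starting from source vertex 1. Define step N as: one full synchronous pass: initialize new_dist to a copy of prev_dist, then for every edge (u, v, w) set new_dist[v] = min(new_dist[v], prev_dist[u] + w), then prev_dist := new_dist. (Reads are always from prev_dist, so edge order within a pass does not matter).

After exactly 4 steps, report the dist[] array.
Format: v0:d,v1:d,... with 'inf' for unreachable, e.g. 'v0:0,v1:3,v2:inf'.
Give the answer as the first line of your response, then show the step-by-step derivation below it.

v0:13,v1:0,v2:5,v3:13,v4:22,v5:9,v6:38,v7:10

step 1: dist = v0:inf,v1:0,v2:5,v3:13,v4:inf,v5:9,v6:inf,v7:inf
step 2: dist = v0:13,v1:0,v2:5,v3:13,v4:inf,v5:9,v6:inf,v7:10
step 3: dist = v0:13,v1:0,v2:5,v3:13,v4:22,v5:9,v6:inf,v7:10
step 4: dist = v0:13,v1:0,v2:5,v3:13,v4:22,v5:9,v6:38,v7:10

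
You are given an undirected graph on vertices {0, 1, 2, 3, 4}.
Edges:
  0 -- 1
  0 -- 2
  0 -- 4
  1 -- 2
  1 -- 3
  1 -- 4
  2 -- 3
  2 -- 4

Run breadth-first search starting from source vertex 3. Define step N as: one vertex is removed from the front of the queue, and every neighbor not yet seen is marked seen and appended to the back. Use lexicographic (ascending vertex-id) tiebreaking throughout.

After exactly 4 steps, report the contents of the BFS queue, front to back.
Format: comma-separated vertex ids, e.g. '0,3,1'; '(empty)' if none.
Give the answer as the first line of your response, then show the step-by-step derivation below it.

4

step 1: dequeue 3; queue=[1,2]; order=3
step 2: dequeue 1; queue=[2,0,4]; order=3,1
step 3: dequeue 2; queue=[0,4]; order=3,1,2
step 4: dequeue 0; queue=[4]; order=3,1,2,0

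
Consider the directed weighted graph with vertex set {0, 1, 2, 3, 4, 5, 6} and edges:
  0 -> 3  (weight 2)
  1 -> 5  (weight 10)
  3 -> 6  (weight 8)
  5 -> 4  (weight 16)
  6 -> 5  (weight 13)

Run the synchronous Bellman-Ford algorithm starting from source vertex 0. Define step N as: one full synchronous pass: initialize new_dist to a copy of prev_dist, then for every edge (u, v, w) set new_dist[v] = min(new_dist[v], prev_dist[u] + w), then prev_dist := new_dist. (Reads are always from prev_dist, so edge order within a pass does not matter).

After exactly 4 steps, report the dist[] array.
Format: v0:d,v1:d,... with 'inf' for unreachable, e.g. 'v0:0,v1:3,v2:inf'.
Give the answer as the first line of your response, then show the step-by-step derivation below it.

v0:0,v1:inf,v2:inf,v3:2,v4:39,v5:23,v6:10

step 1: dist = v0:0,v1:inf,v2:inf,v3:2,v4:inf,v5:inf,v6:inf
step 2: dist = v0:0,v1:inf,v2:inf,v3:2,v4:inf,v5:inf,v6:10
step 3: dist = v0:0,v1:inf,v2:inf,v3:2,v4:inf,v5:23,v6:10
step 4: dist = v0:0,v1:inf,v2:inf,v3:2,v4:39,v5:23,v6:10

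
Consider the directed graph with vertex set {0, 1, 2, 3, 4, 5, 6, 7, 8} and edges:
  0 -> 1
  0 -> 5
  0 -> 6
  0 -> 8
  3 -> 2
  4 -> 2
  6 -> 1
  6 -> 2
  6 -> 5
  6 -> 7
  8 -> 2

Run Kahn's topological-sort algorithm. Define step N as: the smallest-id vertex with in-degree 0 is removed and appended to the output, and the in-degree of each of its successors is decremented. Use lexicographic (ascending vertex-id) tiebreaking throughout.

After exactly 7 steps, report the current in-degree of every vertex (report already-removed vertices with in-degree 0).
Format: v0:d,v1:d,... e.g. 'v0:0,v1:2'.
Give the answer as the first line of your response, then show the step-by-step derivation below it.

v0:0,v1:0,v2:1,v3:0,v4:0,v5:0,v6:0,v7:0,v8:0

step 1: output 0; order=[0]; indeg=(0,1,4,0,0,1,0,1,0)
step 2: output 3; order=[0,3]; indeg=(0,1,3,0,0,1,0,1,0)
step 3: output 4; order=[0,3,4]; indeg=(0,1,2,0,0,1,0,1,0)
step 4: output 6; order=[0,3,4,6]; indeg=(0,0,1,0,0,0,0,0,0)
step 5: output 1; order=[0,3,4,6,1]; indeg=(0,0,1,0,0,0,0,0,0)
step 6: output 5; order=[0,3,4,6,1,5]; indeg=(0,0,1,0,0,0,0,0,0)
step 7: output 7; order=[0,3,4,6,1,5,7]; indeg=(0,0,1,0,0,0,0,0,0)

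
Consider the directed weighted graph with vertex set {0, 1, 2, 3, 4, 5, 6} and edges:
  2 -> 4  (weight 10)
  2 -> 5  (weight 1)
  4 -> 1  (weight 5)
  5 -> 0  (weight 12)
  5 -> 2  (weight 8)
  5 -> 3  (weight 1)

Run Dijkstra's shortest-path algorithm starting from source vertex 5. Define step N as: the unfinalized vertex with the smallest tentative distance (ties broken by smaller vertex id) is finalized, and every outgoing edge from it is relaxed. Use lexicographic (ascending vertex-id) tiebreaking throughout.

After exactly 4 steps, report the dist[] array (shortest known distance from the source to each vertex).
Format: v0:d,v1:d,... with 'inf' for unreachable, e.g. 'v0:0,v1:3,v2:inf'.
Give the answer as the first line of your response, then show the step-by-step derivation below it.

v0:12,v1:inf,v2:8,v3:1,v4:18,v5:0,v6:inf

step 1: dist = v0:12,v1:inf,v2:8,v3:1,v4:inf,v5:0,v6:inf
step 2: dist = v0:12,v1:inf,v2:8,v3:1,v4:inf,v5:0,v6:inf
step 3: dist = v0:12,v1:inf,v2:8,v3:1,v4:18,v5:0,v6:inf
step 4: dist = v0:12,v1:inf,v2:8,v3:1,v4:18,v5:0,v6:inf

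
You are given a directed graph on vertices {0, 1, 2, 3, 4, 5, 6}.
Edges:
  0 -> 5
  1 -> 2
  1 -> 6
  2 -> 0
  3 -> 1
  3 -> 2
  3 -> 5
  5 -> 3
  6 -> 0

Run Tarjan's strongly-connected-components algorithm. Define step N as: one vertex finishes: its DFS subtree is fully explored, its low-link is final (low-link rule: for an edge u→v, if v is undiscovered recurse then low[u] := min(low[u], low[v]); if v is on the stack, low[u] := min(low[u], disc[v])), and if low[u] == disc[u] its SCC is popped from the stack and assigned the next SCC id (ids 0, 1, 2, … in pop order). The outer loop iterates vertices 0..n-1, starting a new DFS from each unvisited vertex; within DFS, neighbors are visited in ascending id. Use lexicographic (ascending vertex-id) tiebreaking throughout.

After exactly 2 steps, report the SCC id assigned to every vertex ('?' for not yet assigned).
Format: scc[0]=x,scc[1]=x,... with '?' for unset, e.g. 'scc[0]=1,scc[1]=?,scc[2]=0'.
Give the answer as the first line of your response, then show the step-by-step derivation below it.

scc[0]=?,scc[1]=?,scc[2]=?,scc[3]=?,scc[4]=?,scc[5]=?,scc[6]=?

step 1: low=(low[0]=0,low[1]=3,low[2]=0,low[3]=2,low[4]=?,low[5]=1,low[6]=?); scc=(scc[0]=?,scc[1]=?,scc[2]=?,scc[3]=?,scc[4]=?,scc[5]=?,scc[6]=?)
step 2: low=(low[0]=0,low[1]=0,low[2]=0,low[3]=2,low[4]=?,low[5]=1,low[6]=0); scc=(scc[0]=?,scc[1]=?,scc[2]=?,scc[3]=?,scc[4]=?,scc[5]=?,scc[6]=?)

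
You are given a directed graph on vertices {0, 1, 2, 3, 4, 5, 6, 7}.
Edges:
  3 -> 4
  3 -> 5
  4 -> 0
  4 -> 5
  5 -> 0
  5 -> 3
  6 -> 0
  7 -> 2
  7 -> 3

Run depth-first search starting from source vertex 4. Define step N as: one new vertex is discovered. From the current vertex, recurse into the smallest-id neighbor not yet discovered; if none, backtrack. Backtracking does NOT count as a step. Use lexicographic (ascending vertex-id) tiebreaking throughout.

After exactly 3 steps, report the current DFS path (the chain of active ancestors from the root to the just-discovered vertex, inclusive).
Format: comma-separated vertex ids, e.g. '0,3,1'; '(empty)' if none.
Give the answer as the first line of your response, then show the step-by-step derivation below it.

4,5

step 1: discover 4; path=4; order=4
step 2: discover 0; path=4>0; order=4,0
step 3: discover 5; path=4>5; order=4,0,5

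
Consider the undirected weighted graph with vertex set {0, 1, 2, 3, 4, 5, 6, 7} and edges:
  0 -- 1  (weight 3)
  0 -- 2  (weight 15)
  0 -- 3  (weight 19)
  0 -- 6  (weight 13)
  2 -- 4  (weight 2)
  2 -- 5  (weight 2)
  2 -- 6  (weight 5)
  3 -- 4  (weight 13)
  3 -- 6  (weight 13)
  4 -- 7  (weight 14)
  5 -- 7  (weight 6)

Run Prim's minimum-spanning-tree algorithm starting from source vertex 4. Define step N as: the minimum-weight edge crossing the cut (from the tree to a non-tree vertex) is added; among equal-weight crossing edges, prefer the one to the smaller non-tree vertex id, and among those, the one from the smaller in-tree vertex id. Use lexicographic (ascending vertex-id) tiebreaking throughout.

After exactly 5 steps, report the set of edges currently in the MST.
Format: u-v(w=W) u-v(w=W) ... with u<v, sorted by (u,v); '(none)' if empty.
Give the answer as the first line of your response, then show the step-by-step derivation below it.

0-6(w=13) 2-4(w=2) 2-5(w=2) 2-6(w=5) 5-7(w=6)

step 1: add edge 2-4 (w=2); MST = {2-4(w=2)}
step 2: add edge 2-5 (w=2); MST = {2-4(w=2) 2-5(w=2)}
step 3: add edge 2-6 (w=5); MST = {2-4(w=2) 2-5(w=2) 2-6(w=5)}
step 4: add edge 5-7 (w=6); MST = {2-4(w=2) 2-5(w=2) 2-6(w=5) 5-7(w=6)}
step 5: add edge 0-6 (w=13); MST = {0-6(w=13) 2-4(w=2) 2-5(w=2) 2-6(w=5) 5-7(w=6)}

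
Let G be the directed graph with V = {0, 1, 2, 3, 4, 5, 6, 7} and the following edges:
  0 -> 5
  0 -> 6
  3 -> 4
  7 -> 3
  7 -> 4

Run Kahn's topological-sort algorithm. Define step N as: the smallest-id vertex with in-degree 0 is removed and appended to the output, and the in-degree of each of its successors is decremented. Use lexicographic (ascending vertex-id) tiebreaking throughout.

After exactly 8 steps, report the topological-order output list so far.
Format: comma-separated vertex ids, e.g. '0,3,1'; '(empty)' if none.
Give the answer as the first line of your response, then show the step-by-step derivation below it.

0,1,2,5,6,7,3,4

step 1: output 0; order=[0]; indeg=(0,0,0,1,2,0,0,0)
step 2: output 1; order=[0,1]; indeg=(0,0,0,1,2,0,0,0)
step 3: output 2; order=[0,1,2]; indeg=(0,0,0,1,2,0,0,0)
step 4: output 5; order=[0,1,2,5]; indeg=(0,0,0,1,2,0,0,0)
step 5: output 6; order=[0,1,2,5,6]; indeg=(0,0,0,1,2,0,0,0)
step 6: output 7; order=[0,1,2,5,6,7]; indeg=(0,0,0,0,1,0,0,0)
step 7: output 3; order=[0,1,2,5,6,7,3]; indeg=(0,0,0,0,0,0,0,0)
step 8: output 4; order=[0,1,2,5,6,7,3,4]; indeg=(0,0,0,0,0,0,0,0)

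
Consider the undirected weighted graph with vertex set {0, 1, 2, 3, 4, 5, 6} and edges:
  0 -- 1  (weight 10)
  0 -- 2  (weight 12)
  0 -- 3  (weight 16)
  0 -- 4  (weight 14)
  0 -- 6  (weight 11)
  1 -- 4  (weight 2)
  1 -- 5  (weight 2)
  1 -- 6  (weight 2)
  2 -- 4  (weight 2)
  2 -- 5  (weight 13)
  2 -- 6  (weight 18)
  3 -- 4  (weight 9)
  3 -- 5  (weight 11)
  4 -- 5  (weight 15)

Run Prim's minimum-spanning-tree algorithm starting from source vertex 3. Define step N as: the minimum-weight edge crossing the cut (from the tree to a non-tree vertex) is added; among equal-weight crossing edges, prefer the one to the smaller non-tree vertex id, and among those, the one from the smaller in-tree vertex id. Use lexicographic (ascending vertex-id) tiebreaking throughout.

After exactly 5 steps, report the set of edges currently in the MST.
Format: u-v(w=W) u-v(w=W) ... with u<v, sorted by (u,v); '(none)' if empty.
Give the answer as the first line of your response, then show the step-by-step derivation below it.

1-4(w=2) 1-5(w=2) 1-6(w=2) 2-4(w=2) 3-4(w=9)

step 1: add edge 3-4 (w=9); MST = {3-4(w=9)}
step 2: add edge 1-4 (w=2); MST = {1-4(w=2) 3-4(w=9)}
step 3: add edge 2-4 (w=2); MST = {1-4(w=2) 2-4(w=2) 3-4(w=9)}
step 4: add edge 1-5 (w=2); MST = {1-4(w=2) 1-5(w=2) 2-4(w=2) 3-4(w=9)}
step 5: add edge 1-6 (w=2); MST = {1-4(w=2) 1-5(w=2) 1-6(w=2) 2-4(w=2) 3-4(w=9)}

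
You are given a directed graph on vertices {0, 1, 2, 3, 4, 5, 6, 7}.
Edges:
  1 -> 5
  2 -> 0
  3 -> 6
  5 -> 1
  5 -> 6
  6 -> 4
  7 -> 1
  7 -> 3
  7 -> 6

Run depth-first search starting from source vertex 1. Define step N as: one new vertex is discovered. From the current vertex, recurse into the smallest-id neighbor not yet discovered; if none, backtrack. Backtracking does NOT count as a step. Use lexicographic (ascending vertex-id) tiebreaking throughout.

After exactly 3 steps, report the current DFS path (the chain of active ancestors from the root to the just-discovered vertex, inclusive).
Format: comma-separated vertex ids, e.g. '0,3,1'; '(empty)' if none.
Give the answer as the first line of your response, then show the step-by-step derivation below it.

1,5,6

step 1: discover 1; path=1; order=1
step 2: discover 5; path=1>5; order=1,5
step 3: discover 6; path=1>5>6; order=1,5,6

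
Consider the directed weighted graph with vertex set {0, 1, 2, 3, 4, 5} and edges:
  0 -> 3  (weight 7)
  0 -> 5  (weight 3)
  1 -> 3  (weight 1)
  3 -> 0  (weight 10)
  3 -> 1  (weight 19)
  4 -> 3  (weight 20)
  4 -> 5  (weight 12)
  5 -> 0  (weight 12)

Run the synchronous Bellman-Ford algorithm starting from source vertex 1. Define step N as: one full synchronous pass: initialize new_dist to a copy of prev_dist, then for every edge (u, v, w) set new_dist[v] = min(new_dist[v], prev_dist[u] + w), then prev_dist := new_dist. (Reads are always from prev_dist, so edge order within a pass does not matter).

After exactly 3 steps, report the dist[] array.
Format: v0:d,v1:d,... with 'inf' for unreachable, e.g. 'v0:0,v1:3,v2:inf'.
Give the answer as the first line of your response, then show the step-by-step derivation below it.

v0:11,v1:0,v2:inf,v3:1,v4:inf,v5:14

step 1: dist = v0:inf,v1:0,v2:inf,v3:1,v4:inf,v5:inf
step 2: dist = v0:11,v1:0,v2:inf,v3:1,v4:inf,v5:inf
step 3: dist = v0:11,v1:0,v2:inf,v3:1,v4:inf,v5:14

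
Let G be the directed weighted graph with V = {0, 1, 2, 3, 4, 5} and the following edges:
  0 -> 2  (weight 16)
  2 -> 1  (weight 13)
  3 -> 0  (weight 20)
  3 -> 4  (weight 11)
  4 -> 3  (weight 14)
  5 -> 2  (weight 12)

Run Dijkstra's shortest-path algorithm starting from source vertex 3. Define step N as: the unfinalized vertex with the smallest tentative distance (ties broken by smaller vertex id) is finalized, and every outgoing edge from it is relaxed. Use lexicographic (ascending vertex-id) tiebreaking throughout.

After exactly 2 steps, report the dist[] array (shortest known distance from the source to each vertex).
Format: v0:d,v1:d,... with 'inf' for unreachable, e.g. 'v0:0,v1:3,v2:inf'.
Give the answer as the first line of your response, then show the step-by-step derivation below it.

v0:20,v1:inf,v2:inf,v3:0,v4:11,v5:inf

step 1: dist = v0:20,v1:inf,v2:inf,v3:0,v4:11,v5:inf
step 2: dist = v0:20,v1:inf,v2:inf,v3:0,v4:11,v5:inf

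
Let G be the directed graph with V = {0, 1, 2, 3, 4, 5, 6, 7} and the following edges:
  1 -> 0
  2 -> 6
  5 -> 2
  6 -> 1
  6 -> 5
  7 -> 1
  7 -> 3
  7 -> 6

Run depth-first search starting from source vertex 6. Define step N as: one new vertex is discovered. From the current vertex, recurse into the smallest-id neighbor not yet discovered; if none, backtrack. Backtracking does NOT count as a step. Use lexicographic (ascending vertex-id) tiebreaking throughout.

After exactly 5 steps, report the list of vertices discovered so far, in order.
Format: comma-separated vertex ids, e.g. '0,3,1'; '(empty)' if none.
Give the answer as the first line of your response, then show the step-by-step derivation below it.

6,1,0,5,2

step 1: discover 6; path=6; order=6
step 2: discover 1; path=6>1; order=6,1
step 3: discover 0; path=6>1>0; order=6,1,0
step 4: discover 5; path=6>5; order=6,1,0,5
step 5: discover 2; path=6>5>2; order=6,1,0,5,2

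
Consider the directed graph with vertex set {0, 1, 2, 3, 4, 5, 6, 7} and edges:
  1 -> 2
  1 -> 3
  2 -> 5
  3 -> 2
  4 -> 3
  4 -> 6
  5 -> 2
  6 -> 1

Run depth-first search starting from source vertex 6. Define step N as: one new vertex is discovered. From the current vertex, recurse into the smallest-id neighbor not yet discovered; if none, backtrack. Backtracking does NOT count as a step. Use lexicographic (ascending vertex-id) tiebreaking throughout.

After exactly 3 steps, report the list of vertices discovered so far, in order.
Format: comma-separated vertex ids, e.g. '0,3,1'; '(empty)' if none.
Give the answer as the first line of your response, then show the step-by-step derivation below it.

6,1,2

step 1: discover 6; path=6; order=6
step 2: discover 1; path=6>1; order=6,1
step 3: discover 2; path=6>1>2; order=6,1,2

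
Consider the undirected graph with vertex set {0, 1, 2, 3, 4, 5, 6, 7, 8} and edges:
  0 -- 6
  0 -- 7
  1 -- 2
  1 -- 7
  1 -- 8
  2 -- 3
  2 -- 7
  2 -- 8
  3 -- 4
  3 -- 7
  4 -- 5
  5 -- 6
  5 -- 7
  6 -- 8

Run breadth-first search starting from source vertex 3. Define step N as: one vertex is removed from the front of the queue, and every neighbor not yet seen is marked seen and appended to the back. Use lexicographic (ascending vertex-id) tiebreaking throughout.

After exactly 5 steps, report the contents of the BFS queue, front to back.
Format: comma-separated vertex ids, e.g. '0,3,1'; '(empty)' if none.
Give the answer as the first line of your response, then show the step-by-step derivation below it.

8,5,0

step 1: dequeue 3; queue=[2,4,7]; order=3
step 2: dequeue 2; queue=[4,7,1,8]; order=3,2
step 3: dequeue 4; queue=[7,1,8,5]; order=3,2,4
step 4: dequeue 7; queue=[1,8,5,0]; order=3,2,4,7
step 5: dequeue 1; queue=[8,5,0]; order=3,2,4,7,1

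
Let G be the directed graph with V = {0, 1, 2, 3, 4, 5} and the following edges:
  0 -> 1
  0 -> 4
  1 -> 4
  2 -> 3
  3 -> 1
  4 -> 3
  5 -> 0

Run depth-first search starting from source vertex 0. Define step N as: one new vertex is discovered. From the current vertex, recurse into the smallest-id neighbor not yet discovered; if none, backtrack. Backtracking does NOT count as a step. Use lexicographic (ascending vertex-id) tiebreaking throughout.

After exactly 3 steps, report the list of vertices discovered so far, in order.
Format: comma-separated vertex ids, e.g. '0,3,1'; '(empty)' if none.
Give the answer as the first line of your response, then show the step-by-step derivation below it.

0,1,4

step 1: discover 0; path=0; order=0
step 2: discover 1; path=0>1; order=0,1
step 3: discover 4; path=0>1>4; order=0,1,4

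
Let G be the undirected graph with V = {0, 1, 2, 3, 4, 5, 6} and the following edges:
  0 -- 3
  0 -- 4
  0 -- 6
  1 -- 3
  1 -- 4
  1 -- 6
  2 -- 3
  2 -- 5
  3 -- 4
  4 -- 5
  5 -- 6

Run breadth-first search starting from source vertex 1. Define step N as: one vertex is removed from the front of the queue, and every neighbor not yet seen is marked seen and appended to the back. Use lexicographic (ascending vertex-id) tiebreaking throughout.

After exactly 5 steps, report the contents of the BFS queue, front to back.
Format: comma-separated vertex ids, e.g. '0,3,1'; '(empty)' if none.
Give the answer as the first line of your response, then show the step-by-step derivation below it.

2,5

step 1: dequeue 1; queue=[3,4,6]; order=1
step 2: dequeue 3; queue=[4,6,0,2]; order=1,3
step 3: dequeue 4; queue=[6,0,2,5]; order=1,3,4
step 4: dequeue 6; queue=[0,2,5]; order=1,3,4,6
step 5: dequeue 0; queue=[2,5]; order=1,3,4,6,0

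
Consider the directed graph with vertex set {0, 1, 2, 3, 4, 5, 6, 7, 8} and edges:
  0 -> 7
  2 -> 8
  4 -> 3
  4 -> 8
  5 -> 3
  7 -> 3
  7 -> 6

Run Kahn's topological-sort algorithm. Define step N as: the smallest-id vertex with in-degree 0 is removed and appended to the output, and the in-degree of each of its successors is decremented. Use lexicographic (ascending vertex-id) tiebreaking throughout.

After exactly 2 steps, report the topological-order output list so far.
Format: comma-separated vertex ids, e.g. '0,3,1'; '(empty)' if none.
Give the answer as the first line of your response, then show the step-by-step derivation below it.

0,1

step 1: output 0; order=[0]; indeg=(0,0,0,3,0,0,1,0,2)
step 2: output 1; order=[0,1]; indeg=(0,0,0,3,0,0,1,0,2)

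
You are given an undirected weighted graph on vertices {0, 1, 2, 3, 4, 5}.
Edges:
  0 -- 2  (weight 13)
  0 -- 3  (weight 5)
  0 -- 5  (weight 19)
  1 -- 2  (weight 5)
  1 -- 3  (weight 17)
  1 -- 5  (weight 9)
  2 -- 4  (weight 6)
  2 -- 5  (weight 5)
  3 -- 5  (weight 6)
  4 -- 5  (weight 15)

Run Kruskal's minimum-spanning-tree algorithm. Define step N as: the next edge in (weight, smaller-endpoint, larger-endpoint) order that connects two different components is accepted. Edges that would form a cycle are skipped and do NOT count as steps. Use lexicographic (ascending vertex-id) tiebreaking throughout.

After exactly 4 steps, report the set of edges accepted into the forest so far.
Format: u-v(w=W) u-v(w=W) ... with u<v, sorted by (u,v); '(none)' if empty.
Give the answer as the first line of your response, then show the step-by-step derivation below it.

0-3(w=5) 1-2(w=5) 2-4(w=6) 2-5(w=5)

step 1: add edge 0-3 (w=5); MST = {0-3(w=5)}
step 2: add edge 1-2 (w=5); MST = {0-3(w=5) 1-2(w=5)}
step 3: add edge 2-5 (w=5); MST = {0-3(w=5) 1-2(w=5) 2-5(w=5)}
step 4: add edge 2-4 (w=6); MST = {0-3(w=5) 1-2(w=5) 2-4(w=6) 2-5(w=5)}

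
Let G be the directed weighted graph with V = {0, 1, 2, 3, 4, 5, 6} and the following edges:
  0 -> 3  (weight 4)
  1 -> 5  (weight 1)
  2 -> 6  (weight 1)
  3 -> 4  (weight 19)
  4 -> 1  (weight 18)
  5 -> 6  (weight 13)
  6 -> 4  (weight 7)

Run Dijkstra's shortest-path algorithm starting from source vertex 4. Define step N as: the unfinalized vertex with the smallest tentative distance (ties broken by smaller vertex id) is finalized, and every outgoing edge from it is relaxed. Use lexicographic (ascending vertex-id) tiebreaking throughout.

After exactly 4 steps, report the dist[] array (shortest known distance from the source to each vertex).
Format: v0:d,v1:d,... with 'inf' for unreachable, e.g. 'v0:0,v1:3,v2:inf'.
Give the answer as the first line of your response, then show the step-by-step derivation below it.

v0:inf,v1:18,v2:inf,v3:inf,v4:0,v5:19,v6:32

step 1: dist = v0:inf,v1:18,v2:inf,v3:inf,v4:0,v5:inf,v6:inf
step 2: dist = v0:inf,v1:18,v2:inf,v3:inf,v4:0,v5:19,v6:inf
step 3: dist = v0:inf,v1:18,v2:inf,v3:inf,v4:0,v5:19,v6:32
step 4: dist = v0:inf,v1:18,v2:inf,v3:inf,v4:0,v5:19,v6:32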